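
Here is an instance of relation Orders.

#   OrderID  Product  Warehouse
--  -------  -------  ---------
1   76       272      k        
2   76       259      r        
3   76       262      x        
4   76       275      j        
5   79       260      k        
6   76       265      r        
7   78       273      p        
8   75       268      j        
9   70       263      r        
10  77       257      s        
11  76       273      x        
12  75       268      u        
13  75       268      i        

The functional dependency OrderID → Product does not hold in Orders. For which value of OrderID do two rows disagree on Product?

76

OrderID=76: rows 1, 2, 3, 4, 6, 11 → Product takes values {272, 259, 262, 275, 265, 273} — violation
OrderID=79: row 5 → Product = 260 ✓
OrderID=78: row 7 → Product = 273 ✓
OrderID=75: rows 8, 12, 13 → Product = 268, 268, 268 ✓
OrderID=70: row 9 → Product = 263 ✓
OrderID=77: row 10 → Product = 257 ✓
The only OrderID value with inconsistent Product is OrderID=76.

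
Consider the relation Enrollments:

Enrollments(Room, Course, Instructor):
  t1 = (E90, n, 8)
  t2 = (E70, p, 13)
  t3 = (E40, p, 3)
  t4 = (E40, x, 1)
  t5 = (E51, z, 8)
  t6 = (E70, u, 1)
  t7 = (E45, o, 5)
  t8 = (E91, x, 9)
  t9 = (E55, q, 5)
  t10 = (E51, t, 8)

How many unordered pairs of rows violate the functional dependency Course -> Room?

2

Course=p: violating pairs (2,3) — 1 pair.
Course=x: violating pairs (4,8) — 1 pair.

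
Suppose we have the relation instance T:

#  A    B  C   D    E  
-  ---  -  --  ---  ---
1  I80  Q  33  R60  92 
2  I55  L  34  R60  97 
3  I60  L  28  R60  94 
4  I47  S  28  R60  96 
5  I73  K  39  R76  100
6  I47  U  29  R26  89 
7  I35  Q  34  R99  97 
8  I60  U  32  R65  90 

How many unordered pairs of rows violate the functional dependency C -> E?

C=34: all 2 rows agree on E — 0 pairs.
C=28: violating pairs (3,4) — 1 pair.

1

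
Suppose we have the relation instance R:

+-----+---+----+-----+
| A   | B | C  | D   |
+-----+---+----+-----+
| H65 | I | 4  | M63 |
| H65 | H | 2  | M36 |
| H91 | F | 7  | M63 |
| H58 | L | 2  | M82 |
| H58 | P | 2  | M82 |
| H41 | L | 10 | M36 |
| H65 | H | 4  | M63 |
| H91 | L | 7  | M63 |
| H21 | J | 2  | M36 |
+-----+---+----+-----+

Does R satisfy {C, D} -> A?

No

(C=4, D=M63): 2 rows → A = H65, H65 ✓
(C=2, D=M36): 2 rows → A takes values {H65, H21} — violation
(C=7, D=M63): 2 rows → A = H91, H91 ✓
(C=2, D=M82): 2 rows → A = H58, H58 ✓
(C=10, D=M36): 1 row → A = H41 ✓
Two rows agree on {C, D} but differ on A, so {C, D} -> A does not hold.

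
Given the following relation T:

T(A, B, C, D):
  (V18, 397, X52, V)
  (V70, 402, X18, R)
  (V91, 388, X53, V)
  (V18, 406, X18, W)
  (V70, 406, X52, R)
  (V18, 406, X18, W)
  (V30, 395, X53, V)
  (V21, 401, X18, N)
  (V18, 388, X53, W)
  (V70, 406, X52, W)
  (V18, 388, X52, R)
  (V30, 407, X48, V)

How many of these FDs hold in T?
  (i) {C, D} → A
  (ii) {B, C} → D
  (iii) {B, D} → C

(i) {C, D} → A: (C=X53, D=V): 2 rows → A takes values {V91, V30} — violation; (C=X52, D=R): 2 rows → A takes values {V70, V18} — violation — fails.
(ii) {B, C} → D: (B=388, C=X53): 2 rows → D takes values {V, W} — violation; (B=406, C=X52): 2 rows → D takes values {R, W} — violation — fails.
(iii) {B, D} → C: (B=406, D=W): 3 rows → C takes values {X18, X52} — violation — fails.
None of the 3 dependencies hold.

0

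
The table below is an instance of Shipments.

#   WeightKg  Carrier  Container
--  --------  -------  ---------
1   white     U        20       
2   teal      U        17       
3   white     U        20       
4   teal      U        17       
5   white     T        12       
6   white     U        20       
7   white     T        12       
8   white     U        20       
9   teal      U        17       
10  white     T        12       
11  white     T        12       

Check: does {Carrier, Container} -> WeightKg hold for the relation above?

(Carrier=U, Container=20): rows 1, 3, 6, 8 → WeightKg = white, white, white, white ✓
(Carrier=U, Container=17): rows 2, 4, 9 → WeightKg = teal, teal, teal ✓
(Carrier=T, Container=12): rows 5, 7, 10, 11 → WeightKg = white, white, white, white ✓
Every {Carrier, Container} value is associated with a single WeightKg value, so {Carrier, Container} -> WeightKg holds.

Yes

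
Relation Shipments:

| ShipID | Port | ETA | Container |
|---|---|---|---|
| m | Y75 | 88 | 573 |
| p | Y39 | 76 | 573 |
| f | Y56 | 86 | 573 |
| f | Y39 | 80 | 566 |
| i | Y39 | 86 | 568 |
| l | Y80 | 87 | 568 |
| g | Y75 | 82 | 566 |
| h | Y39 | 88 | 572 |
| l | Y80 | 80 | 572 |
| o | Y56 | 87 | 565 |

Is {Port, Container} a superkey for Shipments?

All 10 rows have distinct {Port, Container} values, so {Port, Container} → (all attributes) holds and {Port, Container} is a superkey.

Yes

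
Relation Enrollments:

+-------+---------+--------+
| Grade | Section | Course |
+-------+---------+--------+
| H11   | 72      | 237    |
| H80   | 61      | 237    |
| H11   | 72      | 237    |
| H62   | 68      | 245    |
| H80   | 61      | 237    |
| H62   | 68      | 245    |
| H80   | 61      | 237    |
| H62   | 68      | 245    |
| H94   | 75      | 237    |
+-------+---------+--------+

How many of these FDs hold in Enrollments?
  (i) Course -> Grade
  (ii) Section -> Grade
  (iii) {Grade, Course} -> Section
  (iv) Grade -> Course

(i) Course -> Grade: Course=237: 6 rows → Grade takes values {H11, H80, H94} — violation — fails.
(ii) Section -> Grade: every LHS value maps to a single RHS value — holds.
(iii) {Grade, Course} -> Section: every LHS value maps to a single RHS value — holds.
(iv) Grade -> Course: every LHS value maps to a single RHS value — holds.
3 of the 4 dependencies hold.

3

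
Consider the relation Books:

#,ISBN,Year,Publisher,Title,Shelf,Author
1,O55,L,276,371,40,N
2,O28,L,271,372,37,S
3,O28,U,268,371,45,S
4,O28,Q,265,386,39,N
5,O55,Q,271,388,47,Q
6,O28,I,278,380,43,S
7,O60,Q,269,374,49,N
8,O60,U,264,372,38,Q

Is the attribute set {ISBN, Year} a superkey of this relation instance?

Yes

All 8 rows have distinct {ISBN, Year} values, so {ISBN, Year} → (all attributes) holds and {ISBN, Year} is a superkey.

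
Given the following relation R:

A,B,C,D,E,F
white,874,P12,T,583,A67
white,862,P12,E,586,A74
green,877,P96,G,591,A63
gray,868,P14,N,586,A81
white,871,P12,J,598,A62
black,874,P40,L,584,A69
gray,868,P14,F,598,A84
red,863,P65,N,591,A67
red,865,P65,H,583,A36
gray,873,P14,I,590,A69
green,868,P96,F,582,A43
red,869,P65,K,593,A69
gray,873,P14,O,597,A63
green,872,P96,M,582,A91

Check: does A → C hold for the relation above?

A=white: 3 rows → C = P12, P12, P12 ✓
A=green: 3 rows → C = P96, P96, P96 ✓
A=gray: 4 rows → C = P14, P14, P14, P14 ✓
A=black: 1 row → C = P40 ✓
A=red: 3 rows → C = P65, P65, P65 ✓
Every A value is associated with a single C value, so A → C holds.

Yes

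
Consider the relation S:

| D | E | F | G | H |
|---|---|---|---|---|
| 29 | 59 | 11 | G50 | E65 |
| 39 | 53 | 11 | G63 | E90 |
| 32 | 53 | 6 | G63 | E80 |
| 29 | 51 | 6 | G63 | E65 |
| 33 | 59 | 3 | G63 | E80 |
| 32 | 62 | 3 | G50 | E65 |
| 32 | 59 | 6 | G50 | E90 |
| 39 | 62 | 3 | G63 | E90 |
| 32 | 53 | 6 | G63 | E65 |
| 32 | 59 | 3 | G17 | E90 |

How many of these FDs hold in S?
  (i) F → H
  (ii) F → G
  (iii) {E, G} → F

(i) F → H: F=11: 2 rows → H takes values {E65, E90} — violation; F=6: 4 rows → H takes values {E80, E65, E90} — violation; F=3: 4 rows → H takes values {E80, E65, E90} — violation — fails.
(ii) F → G: F=11: 2 rows → G takes values {G50, G63} — violation; F=6: 4 rows → G takes values {G63, G50} — violation; F=3: 4 rows → G takes values {G63, G50, G17} — violation — fails.
(iii) {E, G} → F: (E=59, G=G50): 2 rows → F takes values {11, 6} — violation; (E=53, G=G63): 3 rows → F takes values {11, 6} — violation — fails.
None of the 3 dependencies hold.

0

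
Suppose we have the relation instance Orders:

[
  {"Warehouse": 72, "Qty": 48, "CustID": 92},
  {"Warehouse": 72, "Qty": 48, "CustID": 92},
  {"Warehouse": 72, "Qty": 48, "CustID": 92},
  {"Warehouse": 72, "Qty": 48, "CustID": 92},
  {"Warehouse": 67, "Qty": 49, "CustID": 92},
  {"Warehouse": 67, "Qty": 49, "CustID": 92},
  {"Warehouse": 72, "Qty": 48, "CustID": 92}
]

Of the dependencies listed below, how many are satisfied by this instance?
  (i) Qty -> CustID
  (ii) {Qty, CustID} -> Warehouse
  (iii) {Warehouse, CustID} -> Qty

3

(i) Qty -> CustID: every LHS value maps to a single RHS value — holds.
(ii) {Qty, CustID} -> Warehouse: every LHS value maps to a single RHS value — holds.
(iii) {Warehouse, CustID} -> Qty: every LHS value maps to a single RHS value — holds.
3 of the 3 dependencies hold.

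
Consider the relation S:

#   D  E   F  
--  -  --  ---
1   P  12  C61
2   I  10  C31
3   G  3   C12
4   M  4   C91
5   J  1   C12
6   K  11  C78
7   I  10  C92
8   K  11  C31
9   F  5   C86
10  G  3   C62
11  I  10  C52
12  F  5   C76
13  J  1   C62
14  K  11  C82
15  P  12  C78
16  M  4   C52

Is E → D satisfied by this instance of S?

E=12: rows 1, 15 → D = P, P ✓
E=10: rows 2, 7, 11 → D = I, I, I ✓
E=3: rows 3, 10 → D = G, G ✓
E=4: rows 4, 16 → D = M, M ✓
E=1: rows 5, 13 → D = J, J ✓
E=11: rows 6, 8, 14 → D = K, K, K ✓
E=5: rows 9, 12 → D = F, F ✓
Every E value is associated with a single D value, so E → D holds.

Yes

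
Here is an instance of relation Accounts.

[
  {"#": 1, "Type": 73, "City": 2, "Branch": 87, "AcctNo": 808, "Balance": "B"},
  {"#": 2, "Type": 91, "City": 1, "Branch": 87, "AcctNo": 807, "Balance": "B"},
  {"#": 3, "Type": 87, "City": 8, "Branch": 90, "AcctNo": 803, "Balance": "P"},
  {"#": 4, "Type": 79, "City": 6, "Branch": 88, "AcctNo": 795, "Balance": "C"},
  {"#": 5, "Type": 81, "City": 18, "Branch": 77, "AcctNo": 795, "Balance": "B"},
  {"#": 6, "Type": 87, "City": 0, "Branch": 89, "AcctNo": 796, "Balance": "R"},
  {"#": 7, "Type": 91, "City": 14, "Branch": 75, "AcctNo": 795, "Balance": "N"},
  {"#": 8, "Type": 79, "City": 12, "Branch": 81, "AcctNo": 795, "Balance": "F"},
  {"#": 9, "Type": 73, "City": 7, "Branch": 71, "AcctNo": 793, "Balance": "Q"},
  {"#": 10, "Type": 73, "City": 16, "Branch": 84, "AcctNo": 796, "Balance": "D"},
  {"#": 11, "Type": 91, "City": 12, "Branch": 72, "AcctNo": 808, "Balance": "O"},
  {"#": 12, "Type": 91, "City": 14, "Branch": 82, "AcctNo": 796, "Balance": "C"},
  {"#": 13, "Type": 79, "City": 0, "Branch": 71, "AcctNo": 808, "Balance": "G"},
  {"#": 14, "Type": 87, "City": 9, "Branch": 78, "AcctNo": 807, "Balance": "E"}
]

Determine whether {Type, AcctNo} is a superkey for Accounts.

No

Rows 4 and 8 have the same {Type, AcctNo} value (Type=79, AcctNo=795) but are distinct tuples, so {Type, AcctNo} does not determine every attribute — not a superkey.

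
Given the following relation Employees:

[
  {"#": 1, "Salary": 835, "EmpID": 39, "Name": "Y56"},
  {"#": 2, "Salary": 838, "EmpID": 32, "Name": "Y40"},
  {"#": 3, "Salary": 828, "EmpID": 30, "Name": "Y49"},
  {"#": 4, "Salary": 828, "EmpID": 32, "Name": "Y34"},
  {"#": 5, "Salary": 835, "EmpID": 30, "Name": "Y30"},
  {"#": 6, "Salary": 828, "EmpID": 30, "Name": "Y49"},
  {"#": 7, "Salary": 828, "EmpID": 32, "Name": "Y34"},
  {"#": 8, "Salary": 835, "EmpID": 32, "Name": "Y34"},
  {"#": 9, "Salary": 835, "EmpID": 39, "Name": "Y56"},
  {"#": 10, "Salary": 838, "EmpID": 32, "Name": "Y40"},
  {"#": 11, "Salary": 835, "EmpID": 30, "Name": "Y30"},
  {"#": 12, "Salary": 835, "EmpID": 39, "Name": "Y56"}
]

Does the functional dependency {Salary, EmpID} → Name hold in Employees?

Yes

(Salary=835, EmpID=39): rows 1, 9, 12 → Name = Y56, Y56, Y56 ✓
(Salary=838, EmpID=32): rows 2, 10 → Name = Y40, Y40 ✓
(Salary=828, EmpID=30): rows 3, 6 → Name = Y49, Y49 ✓
(Salary=828, EmpID=32): rows 4, 7 → Name = Y34, Y34 ✓
(Salary=835, EmpID=30): rows 5, 11 → Name = Y30, Y30 ✓
(Salary=835, EmpID=32): row 8 → Name = Y34 ✓
Every {Salary, EmpID} value is associated with a single Name value, so {Salary, EmpID} → Name holds.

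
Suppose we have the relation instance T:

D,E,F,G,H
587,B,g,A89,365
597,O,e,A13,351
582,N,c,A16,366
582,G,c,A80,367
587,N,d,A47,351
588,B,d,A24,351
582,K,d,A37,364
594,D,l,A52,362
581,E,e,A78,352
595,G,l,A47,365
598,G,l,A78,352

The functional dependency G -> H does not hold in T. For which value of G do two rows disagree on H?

G=A89: 1 row → H = 365 ✓
G=A13: 1 row → H = 351 ✓
G=A16: 1 row → H = 366 ✓
G=A80: 1 row → H = 367 ✓
G=A47: 2 rows → H takes values {351, 365} — violation
G=A24: 1 row → H = 351 ✓
G=A37: 1 row → H = 364 ✓
G=A52: 1 row → H = 362 ✓
G=A78: 2 rows → H = 352, 352 ✓
The only G value with inconsistent H is G=A47.

A47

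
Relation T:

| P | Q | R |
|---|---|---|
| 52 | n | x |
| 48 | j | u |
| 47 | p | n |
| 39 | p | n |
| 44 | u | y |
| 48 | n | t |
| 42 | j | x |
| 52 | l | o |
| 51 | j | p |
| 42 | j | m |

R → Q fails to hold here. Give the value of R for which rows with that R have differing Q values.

R=x: 2 rows → Q takes values {n, j} — violation
R=u: 1 row → Q = j ✓
R=n: 2 rows → Q = p, p ✓
R=y: 1 row → Q = u ✓
R=t: 1 row → Q = n ✓
R=o: 1 row → Q = l ✓
R=p: 1 row → Q = j ✓
R=m: 1 row → Q = j ✓
The only R value with inconsistent Q is R=x.

x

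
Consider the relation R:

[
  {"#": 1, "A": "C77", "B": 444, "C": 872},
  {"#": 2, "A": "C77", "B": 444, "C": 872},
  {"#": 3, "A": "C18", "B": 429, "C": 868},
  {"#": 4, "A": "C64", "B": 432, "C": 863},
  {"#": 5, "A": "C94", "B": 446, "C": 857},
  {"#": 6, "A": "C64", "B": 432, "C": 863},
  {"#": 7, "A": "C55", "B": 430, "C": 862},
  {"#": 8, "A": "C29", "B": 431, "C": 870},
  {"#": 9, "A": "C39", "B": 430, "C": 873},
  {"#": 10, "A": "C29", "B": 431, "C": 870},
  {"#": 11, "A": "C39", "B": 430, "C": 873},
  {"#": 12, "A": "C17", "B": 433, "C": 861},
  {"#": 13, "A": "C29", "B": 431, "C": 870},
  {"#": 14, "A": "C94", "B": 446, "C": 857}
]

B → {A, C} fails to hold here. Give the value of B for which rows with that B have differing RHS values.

430

B=444: rows 1, 2 → {A,C} = (C77, 872), (C77, 872) ✓
B=429: row 3 → {A,C} = (C18, 868) ✓
B=432: rows 4, 6 → {A,C} = (C64, 863), (C64, 863) ✓
B=446: rows 5, 14 → {A,C} = (C94, 857), (C94, 857) ✓
B=430: rows 7, 9, 11 → {A,C} takes values {(C55, 862), (C39, 873)} — violation
B=431: rows 8, 10, 13 → {A,C} = (C29, 870), (C29, 870), (C29, 870) ✓
B=433: row 12 → {A,C} = (C17, 861) ✓
The only B value with inconsistent RHS is B=430.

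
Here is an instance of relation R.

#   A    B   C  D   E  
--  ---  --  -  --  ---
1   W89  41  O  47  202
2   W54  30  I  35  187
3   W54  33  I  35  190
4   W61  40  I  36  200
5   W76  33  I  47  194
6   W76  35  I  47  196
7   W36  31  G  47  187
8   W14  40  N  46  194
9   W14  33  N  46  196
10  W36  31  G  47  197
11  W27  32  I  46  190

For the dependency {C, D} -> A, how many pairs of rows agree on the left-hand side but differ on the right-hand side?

0

(C=I, D=35): all 2 rows agree on A — 0 pairs.
(C=I, D=47): all 2 rows agree on A — 0 pairs.
(C=G, D=47): all 2 rows agree on A — 0 pairs.
(C=N, D=46): all 2 rows agree on A — 0 pairs.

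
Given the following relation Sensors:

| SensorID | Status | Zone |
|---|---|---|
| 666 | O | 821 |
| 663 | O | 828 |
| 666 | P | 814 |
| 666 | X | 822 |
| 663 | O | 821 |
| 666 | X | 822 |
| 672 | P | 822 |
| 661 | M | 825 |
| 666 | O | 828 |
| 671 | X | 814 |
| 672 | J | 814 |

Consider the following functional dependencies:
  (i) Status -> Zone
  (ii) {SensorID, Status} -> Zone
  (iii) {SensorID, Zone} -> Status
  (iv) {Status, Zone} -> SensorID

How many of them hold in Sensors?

(i) Status -> Zone: Status=O: 4 rows → Zone takes values {821, 828} — violation; Status=P: 2 rows → Zone takes values {814, 822} — violation; Status=X: 3 rows → Zone takes values {822, 814} — violation — fails.
(ii) {SensorID, Status} -> Zone: (SensorID=666, Status=O): 2 rows → Zone takes values {821, 828} — violation; (SensorID=663, Status=O): 2 rows → Zone takes values {828, 821} — violation — fails.
(iii) {SensorID, Zone} -> Status: every LHS value maps to a single RHS value — holds.
(iv) {Status, Zone} -> SensorID: (Status=O, Zone=821): 2 rows → SensorID takes values {666, 663} — violation; (Status=O, Zone=828): 2 rows → SensorID takes values {663, 666} — violation — fails.
1 of the 4 dependencies holds.

1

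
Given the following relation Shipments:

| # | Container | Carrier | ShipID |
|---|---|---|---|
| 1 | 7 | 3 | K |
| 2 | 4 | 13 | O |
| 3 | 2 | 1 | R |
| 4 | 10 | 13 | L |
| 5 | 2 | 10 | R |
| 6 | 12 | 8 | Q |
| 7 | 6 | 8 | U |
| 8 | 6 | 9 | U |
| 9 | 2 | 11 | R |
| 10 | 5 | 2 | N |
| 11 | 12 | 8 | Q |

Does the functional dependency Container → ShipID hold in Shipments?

Yes

Container=7: row 1 → ShipID = K ✓
Container=4: row 2 → ShipID = O ✓
Container=2: rows 3, 5, 9 → ShipID = R, R, R ✓
Container=10: row 4 → ShipID = L ✓
Container=12: rows 6, 11 → ShipID = Q, Q ✓
Container=6: rows 7, 8 → ShipID = U, U ✓
Container=5: row 10 → ShipID = N ✓
Every Container value is associated with a single ShipID value, so Container → ShipID holds.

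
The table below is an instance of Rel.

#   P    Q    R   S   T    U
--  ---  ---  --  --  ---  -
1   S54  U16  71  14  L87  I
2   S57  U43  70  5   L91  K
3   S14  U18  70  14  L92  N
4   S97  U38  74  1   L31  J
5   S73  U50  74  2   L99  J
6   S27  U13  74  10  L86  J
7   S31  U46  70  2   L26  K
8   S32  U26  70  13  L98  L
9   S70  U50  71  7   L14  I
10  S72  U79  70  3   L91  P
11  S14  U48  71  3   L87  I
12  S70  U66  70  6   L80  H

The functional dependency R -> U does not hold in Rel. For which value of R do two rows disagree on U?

R=71: rows 1, 9, 11 → U = I, I, I ✓
R=70: rows 2, 3, 7, 8, 10, 12 → U takes values {K, N, L, P, H} — violation
R=74: rows 4, 5, 6 → U = J, J, J ✓
The only R value with inconsistent U is R=70.

70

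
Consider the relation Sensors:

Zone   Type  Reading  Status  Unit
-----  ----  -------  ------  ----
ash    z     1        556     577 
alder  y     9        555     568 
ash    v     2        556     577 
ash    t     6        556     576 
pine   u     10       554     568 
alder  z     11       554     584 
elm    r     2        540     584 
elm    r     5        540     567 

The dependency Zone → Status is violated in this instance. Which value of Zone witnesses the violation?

alder

Zone=ash: 3 rows → Status = 556, 556, 556 ✓
Zone=alder: 2 rows → Status takes values {555, 554} — violation
Zone=pine: 1 row → Status = 554 ✓
Zone=elm: 2 rows → Status = 540, 540 ✓
The only Zone value with inconsistent Status is Zone=alder.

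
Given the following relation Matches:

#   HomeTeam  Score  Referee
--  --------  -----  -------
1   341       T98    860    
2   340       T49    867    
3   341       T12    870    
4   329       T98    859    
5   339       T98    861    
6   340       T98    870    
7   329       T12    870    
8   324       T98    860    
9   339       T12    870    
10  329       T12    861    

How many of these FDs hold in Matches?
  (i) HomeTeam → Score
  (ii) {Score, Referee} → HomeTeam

(i) HomeTeam → Score: HomeTeam=341: rows 1, 3 → Score takes values {T98, T12} — violation; HomeTeam=340: rows 2, 6 → Score takes values {T49, T98} — violation; HomeTeam=329: rows 4, 7, 10 → Score takes values {T98, T12} — violation; HomeTeam=339: rows 5, 9 → Score takes values {T98, T12} — violation — fails.
(ii) {Score, Referee} → HomeTeam: (Score=T98, Referee=860): rows 1, 8 → HomeTeam takes values {341, 324} — violation; (Score=T12, Referee=870): rows 3, 7, 9 → HomeTeam takes values {341, 329, 339} — violation — fails.
None of the 2 dependencies hold.

0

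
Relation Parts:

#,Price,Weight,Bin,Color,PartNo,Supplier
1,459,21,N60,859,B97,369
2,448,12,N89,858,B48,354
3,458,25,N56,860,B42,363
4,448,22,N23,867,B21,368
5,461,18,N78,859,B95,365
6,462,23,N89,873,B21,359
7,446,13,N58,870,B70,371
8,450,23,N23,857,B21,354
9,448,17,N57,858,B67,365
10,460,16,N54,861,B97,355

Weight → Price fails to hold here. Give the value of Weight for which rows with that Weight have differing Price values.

Weight=21: row 1 → Price = 459 ✓
Weight=12: row 2 → Price = 448 ✓
Weight=25: row 3 → Price = 458 ✓
Weight=22: row 4 → Price = 448 ✓
Weight=18: row 5 → Price = 461 ✓
Weight=23: rows 6, 8 → Price takes values {462, 450} — violation
Weight=13: row 7 → Price = 446 ✓
Weight=17: row 9 → Price = 448 ✓
Weight=16: row 10 → Price = 460 ✓
The only Weight value with inconsistent Price is Weight=23.

23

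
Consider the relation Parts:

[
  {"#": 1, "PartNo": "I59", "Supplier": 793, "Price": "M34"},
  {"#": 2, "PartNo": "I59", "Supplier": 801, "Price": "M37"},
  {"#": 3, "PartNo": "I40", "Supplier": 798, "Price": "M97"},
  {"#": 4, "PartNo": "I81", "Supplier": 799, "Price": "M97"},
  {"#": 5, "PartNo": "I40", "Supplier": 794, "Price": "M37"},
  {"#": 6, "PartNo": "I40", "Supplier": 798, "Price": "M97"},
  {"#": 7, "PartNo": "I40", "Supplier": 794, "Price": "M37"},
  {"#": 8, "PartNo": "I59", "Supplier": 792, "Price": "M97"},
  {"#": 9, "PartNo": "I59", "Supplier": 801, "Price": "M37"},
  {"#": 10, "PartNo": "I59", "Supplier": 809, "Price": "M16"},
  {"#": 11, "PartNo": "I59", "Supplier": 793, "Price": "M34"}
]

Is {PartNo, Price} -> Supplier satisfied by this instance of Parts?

Yes

(PartNo=I59, Price=M34): rows 1, 11 → Supplier = 793, 793 ✓
(PartNo=I59, Price=M37): rows 2, 9 → Supplier = 801, 801 ✓
(PartNo=I40, Price=M97): rows 3, 6 → Supplier = 798, 798 ✓
(PartNo=I81, Price=M97): row 4 → Supplier = 799 ✓
(PartNo=I40, Price=M37): rows 5, 7 → Supplier = 794, 794 ✓
(PartNo=I59, Price=M97): row 8 → Supplier = 792 ✓
(PartNo=I59, Price=M16): row 10 → Supplier = 809 ✓
Every {PartNo, Price} value is associated with a single Supplier value, so {PartNo, Price} -> Supplier holds.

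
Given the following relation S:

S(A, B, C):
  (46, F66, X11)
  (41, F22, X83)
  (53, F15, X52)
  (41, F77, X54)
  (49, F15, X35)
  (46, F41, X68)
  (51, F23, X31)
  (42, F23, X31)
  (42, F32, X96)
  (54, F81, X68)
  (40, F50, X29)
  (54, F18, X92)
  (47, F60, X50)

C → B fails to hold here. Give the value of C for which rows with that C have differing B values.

C=X11: 1 row → B = F66 ✓
C=X83: 1 row → B = F22 ✓
C=X52: 1 row → B = F15 ✓
C=X54: 1 row → B = F77 ✓
C=X35: 1 row → B = F15 ✓
C=X68: 2 rows → B takes values {F41, F81} — violation
C=X31: 2 rows → B = F23, F23 ✓
C=X96: 1 row → B = F32 ✓
C=X29: 1 row → B = F50 ✓
C=X92: 1 row → B = F18 ✓
C=X50: 1 row → B = F60 ✓
The only C value with inconsistent B is C=X68.

X68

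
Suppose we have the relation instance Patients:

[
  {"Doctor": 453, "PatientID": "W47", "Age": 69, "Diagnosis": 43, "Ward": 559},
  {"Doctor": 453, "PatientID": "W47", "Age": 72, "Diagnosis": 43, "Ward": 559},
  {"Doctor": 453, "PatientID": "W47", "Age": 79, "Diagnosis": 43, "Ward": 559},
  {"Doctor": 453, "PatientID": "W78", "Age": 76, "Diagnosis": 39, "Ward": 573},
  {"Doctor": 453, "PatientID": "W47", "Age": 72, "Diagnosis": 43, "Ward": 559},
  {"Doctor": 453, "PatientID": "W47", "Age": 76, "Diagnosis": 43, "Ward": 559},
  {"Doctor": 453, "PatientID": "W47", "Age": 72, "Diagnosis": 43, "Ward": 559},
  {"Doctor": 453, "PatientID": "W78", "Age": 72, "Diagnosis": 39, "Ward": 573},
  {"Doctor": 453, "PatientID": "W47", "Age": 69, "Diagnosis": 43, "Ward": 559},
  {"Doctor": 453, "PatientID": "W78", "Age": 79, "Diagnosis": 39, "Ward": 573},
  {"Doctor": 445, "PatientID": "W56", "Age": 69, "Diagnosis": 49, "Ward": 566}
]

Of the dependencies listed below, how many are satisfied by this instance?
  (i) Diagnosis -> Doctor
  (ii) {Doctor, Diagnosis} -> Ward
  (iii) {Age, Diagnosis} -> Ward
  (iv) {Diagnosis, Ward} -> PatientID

4

(i) Diagnosis -> Doctor: every LHS value maps to a single RHS value — holds.
(ii) {Doctor, Diagnosis} -> Ward: every LHS value maps to a single RHS value — holds.
(iii) {Age, Diagnosis} -> Ward: every LHS value maps to a single RHS value — holds.
(iv) {Diagnosis, Ward} -> PatientID: every LHS value maps to a single RHS value — holds.
4 of the 4 dependencies hold.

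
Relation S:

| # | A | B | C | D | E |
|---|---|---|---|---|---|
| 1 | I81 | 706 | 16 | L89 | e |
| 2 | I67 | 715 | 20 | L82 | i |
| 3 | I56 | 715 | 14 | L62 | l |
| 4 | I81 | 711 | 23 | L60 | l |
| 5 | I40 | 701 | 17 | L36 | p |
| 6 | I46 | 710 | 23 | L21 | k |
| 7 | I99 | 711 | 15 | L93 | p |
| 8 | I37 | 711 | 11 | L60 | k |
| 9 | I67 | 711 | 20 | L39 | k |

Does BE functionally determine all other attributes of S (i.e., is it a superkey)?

No

Rows 8 and 9 have the same BE value (B=711, E=k) but are distinct tuples, so BE does not determine every attribute — not a superkey.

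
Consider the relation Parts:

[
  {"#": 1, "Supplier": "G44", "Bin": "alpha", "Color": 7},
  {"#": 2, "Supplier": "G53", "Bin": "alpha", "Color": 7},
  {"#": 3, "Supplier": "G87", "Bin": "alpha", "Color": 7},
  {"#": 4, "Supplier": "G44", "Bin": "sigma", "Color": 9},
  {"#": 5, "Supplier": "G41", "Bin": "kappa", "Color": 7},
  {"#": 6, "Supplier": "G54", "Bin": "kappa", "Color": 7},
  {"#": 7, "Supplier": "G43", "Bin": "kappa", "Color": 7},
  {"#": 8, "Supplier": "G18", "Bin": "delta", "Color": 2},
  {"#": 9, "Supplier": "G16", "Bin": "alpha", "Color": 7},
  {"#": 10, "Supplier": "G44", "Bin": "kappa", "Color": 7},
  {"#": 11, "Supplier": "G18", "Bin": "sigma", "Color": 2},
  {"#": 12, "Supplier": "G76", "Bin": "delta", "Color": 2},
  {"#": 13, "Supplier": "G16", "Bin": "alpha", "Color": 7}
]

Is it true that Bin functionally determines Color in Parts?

Bin=alpha: rows 1, 2, 3, 9, 13 → Color = 7, 7, 7, 7, 7 ✓
Bin=sigma: rows 4, 11 → Color takes values {9, 2} — violation
Bin=kappa: rows 5, 6, 7, 10 → Color = 7, 7, 7, 7 ✓
Bin=delta: rows 8, 12 → Color = 2, 2 ✓
Two rows agree on Bin but differ on Color, so Bin → Color does not hold.

No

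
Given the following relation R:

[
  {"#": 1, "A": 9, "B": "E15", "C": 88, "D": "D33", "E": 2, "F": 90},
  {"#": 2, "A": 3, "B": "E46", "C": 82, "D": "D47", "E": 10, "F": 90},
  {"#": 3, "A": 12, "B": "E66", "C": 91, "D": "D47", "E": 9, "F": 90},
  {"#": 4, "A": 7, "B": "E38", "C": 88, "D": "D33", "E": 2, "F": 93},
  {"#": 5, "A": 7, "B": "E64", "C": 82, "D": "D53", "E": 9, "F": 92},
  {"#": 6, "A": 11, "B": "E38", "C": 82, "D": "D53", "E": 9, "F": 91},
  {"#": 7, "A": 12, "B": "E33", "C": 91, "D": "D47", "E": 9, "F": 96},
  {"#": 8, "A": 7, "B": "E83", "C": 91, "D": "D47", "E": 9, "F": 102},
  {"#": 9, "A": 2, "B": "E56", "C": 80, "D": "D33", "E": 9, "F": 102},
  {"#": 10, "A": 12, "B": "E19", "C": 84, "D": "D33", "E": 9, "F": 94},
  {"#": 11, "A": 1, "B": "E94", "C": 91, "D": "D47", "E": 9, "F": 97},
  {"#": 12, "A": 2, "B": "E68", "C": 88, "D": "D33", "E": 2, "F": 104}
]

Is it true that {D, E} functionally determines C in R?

(D=D33, E=2): rows 1, 4, 12 → C = 88, 88, 88 ✓
(D=D47, E=10): row 2 → C = 82 ✓
(D=D47, E=9): rows 3, 7, 8, 11 → C = 91, 91, 91, 91 ✓
(D=D53, E=9): rows 5, 6 → C = 82, 82 ✓
(D=D33, E=9): rows 9, 10 → C takes values {80, 84} — violation
Two rows agree on {D, E} but differ on C, so {D, E} -> C does not hold.

No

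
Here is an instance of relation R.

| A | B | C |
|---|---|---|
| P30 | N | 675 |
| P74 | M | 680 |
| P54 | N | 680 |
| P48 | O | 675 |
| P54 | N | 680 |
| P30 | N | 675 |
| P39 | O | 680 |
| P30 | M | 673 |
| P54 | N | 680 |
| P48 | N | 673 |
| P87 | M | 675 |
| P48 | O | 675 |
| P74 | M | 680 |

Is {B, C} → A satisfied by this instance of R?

(B=N, C=675): 2 rows → A = P30, P30 ✓
(B=M, C=680): 2 rows → A = P74, P74 ✓
(B=N, C=680): 3 rows → A = P54, P54, P54 ✓
(B=O, C=675): 2 rows → A = P48, P48 ✓
(B=O, C=680): 1 row → A = P39 ✓
(B=M, C=673): 1 row → A = P30 ✓
(B=N, C=673): 1 row → A = P48 ✓
(B=M, C=675): 1 row → A = P87 ✓
Every {B, C} value is associated with a single A value, so {B, C} → A holds.

Yes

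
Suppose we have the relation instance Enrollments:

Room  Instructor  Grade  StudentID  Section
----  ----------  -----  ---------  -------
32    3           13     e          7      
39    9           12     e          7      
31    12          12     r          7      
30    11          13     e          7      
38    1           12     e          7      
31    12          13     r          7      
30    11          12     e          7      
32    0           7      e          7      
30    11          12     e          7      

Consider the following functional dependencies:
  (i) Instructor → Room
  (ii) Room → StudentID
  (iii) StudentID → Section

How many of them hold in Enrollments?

(i) Instructor → Room: every LHS value maps to a single RHS value — holds.
(ii) Room → StudentID: every LHS value maps to a single RHS value — holds.
(iii) StudentID → Section: every LHS value maps to a single RHS value — holds.
3 of the 3 dependencies hold.

3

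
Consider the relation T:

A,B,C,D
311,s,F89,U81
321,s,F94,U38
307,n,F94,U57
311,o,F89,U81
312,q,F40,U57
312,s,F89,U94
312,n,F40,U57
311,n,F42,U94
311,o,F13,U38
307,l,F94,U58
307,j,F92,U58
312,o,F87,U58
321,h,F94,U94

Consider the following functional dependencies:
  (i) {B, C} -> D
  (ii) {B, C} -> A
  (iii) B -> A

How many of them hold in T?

(i) {B, C} -> D: (B=s, C=F89): 2 rows → D takes values {U81, U94} — violation — fails.
(ii) {B, C} -> A: (B=s, C=F89): 2 rows → A takes values {311, 312} — violation — fails.
(iii) B -> A: B=s: 3 rows → A takes values {311, 321, 312} — violation; B=n: 3 rows → A takes values {307, 312, 311} — violation; B=o: 3 rows → A takes values {311, 312} — violation — fails.
None of the 3 dependencies hold.

0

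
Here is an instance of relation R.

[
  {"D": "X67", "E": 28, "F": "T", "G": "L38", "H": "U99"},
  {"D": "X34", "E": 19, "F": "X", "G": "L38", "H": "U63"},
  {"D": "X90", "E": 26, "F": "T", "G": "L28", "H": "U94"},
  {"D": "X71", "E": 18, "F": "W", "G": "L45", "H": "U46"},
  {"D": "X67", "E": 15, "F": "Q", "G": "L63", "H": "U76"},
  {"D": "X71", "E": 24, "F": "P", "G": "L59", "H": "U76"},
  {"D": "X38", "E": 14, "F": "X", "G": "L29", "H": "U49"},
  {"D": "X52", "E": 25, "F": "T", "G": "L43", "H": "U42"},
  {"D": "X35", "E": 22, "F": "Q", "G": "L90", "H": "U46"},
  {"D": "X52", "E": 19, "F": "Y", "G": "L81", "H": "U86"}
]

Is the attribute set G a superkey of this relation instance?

No

Two distinct rows share G=L38, so G does not determine every attribute — not a superkey.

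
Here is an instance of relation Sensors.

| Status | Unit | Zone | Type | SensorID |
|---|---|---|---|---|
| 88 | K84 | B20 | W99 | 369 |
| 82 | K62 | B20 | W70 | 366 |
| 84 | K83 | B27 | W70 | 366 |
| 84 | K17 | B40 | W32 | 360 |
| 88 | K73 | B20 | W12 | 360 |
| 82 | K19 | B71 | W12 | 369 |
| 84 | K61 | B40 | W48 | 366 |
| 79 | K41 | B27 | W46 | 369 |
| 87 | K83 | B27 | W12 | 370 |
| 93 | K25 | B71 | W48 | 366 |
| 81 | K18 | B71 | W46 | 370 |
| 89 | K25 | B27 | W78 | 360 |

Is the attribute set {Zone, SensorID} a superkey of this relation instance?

Yes

All 12 rows have distinct {Zone, SensorID} values, so {Zone, SensorID} → (all attributes) holds and {Zone, SensorID} is a superkey.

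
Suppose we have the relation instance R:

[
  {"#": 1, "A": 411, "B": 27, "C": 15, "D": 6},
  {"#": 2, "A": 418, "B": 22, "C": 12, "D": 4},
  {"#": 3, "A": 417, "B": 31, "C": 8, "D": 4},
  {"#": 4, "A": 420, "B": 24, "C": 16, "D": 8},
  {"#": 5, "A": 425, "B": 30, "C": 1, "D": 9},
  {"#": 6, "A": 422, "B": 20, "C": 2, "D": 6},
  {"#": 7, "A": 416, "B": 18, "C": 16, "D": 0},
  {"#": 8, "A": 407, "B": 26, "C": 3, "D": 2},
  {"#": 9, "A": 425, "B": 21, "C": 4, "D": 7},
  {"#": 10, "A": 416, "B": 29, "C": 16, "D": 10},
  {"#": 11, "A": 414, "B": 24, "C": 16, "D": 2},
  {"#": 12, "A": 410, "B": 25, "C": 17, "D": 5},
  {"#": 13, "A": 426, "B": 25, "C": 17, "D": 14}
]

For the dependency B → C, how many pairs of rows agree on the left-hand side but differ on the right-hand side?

B=24: all 2 rows agree on C — 0 pairs.
B=25: all 2 rows agree on C — 0 pairs.

0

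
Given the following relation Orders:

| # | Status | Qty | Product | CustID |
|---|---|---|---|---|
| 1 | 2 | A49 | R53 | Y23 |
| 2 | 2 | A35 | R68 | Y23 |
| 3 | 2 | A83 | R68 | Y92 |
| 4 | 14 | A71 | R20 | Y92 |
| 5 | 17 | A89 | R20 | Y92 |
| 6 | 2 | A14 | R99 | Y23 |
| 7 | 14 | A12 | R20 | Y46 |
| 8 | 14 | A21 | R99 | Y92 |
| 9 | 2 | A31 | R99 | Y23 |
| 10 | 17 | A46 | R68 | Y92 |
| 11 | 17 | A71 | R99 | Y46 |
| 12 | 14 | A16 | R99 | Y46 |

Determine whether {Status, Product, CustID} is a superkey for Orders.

Rows 6 and 9 have the same {Status, Product, CustID} value (Status=2, Product=R99, CustID=Y23) but are distinct tuples, so {Status, Product, CustID} does not determine every attribute — not a superkey.

No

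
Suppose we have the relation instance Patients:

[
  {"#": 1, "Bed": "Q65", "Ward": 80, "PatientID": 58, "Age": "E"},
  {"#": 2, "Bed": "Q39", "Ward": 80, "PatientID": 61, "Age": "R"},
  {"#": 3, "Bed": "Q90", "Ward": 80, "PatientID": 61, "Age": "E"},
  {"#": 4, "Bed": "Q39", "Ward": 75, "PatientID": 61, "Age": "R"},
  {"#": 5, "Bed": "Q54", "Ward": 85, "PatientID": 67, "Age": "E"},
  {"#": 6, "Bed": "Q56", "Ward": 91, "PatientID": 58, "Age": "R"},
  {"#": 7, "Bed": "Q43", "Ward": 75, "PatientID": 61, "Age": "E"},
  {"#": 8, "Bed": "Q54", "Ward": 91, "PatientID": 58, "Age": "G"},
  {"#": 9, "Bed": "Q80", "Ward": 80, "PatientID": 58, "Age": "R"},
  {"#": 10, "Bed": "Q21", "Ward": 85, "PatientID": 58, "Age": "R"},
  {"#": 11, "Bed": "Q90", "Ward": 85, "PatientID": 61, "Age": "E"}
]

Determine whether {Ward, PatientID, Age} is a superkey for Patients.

Yes

All 11 rows have distinct {Ward, PatientID, Age} values, so {Ward, PatientID, Age} → (all attributes) holds and {Ward, PatientID, Age} is a superkey.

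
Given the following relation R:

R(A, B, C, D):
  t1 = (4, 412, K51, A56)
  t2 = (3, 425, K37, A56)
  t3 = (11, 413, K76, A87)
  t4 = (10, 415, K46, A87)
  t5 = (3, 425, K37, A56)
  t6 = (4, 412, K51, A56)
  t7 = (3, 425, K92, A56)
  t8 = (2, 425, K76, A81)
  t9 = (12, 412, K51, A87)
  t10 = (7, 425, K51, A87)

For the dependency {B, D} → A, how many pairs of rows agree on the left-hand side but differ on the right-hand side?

(B=412, D=A56): all 2 rows agree on A — 0 pairs.
(B=425, D=A56): all 3 rows agree on A — 0 pairs.

0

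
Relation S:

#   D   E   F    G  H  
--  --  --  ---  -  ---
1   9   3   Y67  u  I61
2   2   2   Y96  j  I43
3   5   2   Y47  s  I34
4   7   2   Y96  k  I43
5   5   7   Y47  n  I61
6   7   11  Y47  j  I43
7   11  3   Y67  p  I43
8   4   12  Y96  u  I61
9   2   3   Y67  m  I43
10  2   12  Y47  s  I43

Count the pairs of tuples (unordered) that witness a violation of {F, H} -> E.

(F=Y96, H=I43): all 2 rows agree on E — 0 pairs.
(F=Y47, H=I43): violating pairs (6,10) — 1 pair.
(F=Y67, H=I43): all 2 rows agree on E — 0 pairs.

1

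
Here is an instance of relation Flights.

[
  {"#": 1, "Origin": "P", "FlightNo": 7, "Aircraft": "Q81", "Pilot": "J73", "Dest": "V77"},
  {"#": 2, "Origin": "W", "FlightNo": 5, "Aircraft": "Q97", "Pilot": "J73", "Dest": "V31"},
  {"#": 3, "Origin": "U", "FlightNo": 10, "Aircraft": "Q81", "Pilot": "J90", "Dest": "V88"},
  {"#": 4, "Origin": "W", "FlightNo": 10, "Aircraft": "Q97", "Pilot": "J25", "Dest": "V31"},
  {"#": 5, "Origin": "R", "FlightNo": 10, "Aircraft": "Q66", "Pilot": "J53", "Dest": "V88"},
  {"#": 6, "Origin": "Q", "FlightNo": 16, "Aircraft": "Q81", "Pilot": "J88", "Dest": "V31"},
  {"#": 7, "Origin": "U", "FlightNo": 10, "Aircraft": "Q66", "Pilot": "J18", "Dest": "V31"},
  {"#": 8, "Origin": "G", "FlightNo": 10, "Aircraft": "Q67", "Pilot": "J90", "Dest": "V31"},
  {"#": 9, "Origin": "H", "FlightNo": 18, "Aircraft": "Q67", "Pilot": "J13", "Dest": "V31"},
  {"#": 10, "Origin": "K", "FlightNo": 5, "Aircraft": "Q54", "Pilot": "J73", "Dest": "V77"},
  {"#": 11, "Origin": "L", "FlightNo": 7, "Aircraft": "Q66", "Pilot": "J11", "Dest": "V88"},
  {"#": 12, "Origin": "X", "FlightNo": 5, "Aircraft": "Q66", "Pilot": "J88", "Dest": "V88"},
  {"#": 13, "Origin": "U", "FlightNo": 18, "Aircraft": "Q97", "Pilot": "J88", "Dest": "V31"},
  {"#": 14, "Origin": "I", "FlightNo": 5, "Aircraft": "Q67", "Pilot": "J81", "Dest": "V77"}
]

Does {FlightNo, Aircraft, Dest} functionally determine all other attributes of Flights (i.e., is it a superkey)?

Yes

All 14 rows have distinct {FlightNo, Aircraft, Dest} values, so {FlightNo, Aircraft, Dest} → (all attributes) holds and {FlightNo, Aircraft, Dest} is a superkey.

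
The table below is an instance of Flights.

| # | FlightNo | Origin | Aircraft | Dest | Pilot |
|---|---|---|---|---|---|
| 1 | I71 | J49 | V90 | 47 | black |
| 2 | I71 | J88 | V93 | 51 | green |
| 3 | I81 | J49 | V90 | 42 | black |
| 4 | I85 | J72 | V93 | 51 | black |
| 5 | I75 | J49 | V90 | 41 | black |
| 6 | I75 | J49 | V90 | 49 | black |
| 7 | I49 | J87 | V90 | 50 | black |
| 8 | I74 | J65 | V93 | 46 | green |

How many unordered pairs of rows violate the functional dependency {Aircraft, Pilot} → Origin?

5

(Aircraft=V90, Pilot=black): violating pairs (1,7), (3,7), (5,7), (6,7) — 4 pairs.
(Aircraft=V93, Pilot=green): violating pairs (2,8) — 1 pair.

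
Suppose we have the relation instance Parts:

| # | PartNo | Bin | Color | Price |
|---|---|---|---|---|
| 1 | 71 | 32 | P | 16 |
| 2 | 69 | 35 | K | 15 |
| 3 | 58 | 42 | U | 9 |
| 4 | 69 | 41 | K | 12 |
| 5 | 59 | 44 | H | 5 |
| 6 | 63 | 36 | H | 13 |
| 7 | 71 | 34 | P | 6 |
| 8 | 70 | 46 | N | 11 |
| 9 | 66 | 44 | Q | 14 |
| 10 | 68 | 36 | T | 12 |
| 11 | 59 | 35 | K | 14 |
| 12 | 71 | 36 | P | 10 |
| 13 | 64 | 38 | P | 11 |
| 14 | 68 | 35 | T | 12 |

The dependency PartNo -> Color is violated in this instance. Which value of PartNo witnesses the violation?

59

PartNo=71: rows 1, 7, 12 → Color = P, P, P ✓
PartNo=69: rows 2, 4 → Color = K, K ✓
PartNo=58: row 3 → Color = U ✓
PartNo=59: rows 5, 11 → Color takes values {H, K} — violation
PartNo=63: row 6 → Color = H ✓
PartNo=70: row 8 → Color = N ✓
PartNo=66: row 9 → Color = Q ✓
PartNo=68: rows 10, 14 → Color = T, T ✓
PartNo=64: row 13 → Color = P ✓
The only PartNo value with inconsistent Color is PartNo=59.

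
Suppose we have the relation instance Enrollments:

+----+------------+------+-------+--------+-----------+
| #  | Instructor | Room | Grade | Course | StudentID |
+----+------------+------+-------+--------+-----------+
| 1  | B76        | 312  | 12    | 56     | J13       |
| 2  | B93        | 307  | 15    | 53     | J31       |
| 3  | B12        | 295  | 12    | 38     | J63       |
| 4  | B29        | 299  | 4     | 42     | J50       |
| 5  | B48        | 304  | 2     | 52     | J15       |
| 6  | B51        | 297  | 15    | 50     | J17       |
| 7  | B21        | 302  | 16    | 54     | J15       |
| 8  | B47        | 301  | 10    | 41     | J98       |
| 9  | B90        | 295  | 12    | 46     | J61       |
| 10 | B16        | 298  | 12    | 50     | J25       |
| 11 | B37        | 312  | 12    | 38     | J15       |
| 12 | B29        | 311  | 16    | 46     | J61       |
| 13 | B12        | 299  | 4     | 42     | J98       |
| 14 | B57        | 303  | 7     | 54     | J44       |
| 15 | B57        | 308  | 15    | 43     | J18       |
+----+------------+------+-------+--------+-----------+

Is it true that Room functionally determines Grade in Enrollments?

Yes

Room=312: rows 1, 11 → Grade = 12, 12 ✓
Room=307: row 2 → Grade = 15 ✓
Room=295: rows 3, 9 → Grade = 12, 12 ✓
Room=299: rows 4, 13 → Grade = 4, 4 ✓
Room=304: row 5 → Grade = 2 ✓
Room=297: row 6 → Grade = 15 ✓
Room=302: row 7 → Grade = 16 ✓
Room=301: row 8 → Grade = 10 ✓
Room=298: row 10 → Grade = 12 ✓
Room=311: row 12 → Grade = 16 ✓
Room=303: row 14 → Grade = 7 ✓
Room=308: row 15 → Grade = 15 ✓
Every Room value is associated with a single Grade value, so Room -> Grade holds.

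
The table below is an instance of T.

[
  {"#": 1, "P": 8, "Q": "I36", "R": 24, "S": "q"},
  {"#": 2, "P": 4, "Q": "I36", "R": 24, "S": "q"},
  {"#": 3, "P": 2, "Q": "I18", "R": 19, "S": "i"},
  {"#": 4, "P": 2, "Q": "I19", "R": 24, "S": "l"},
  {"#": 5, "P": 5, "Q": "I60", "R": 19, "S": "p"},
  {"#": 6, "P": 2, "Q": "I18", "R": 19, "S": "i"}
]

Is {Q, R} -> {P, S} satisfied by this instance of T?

No

(Q=I36, R=24): rows 1, 2 → {P,S} takes values {(8, q), (4, q)} — violation
(Q=I18, R=19): rows 3, 6 → {P,S} = (2, i), (2, i) ✓
(Q=I19, R=24): row 4 → {P,S} = (2, l) ✓
(Q=I60, R=19): row 5 → {P,S} = (5, p) ✓
Two rows agree on {Q, R} but differ on {P, S}, so {Q, R} -> {P, S} does not hold.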